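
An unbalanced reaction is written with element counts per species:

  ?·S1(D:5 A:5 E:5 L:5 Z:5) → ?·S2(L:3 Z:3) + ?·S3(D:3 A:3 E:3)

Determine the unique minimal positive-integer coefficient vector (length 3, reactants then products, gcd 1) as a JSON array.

D: 3·5 = 15 | 5·0+5·3 = 15
A: 3·5 = 15 | 5·0+5·3 = 15
E: 3·5 = 15 | 5·0+5·3 = 15
L: 3·5 = 15 | 5·3+5·0 = 15
Z: 3·5 = 15 | 5·3+5·0 = 15
gcd(3,5,5) = 1

Coefficients: [3, 5, 5]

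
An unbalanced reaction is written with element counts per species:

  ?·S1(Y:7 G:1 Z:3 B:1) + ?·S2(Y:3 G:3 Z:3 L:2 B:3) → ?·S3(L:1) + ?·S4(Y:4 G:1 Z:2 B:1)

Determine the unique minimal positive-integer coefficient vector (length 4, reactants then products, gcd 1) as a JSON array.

Y: 3·7+1·3 = 24 | 2·0+6·4 = 24
G: 3·1+1·3 = 6 | 2·0+6·1 = 6
Z: 3·3+1·3 = 12 | 2·0+6·2 = 12
L: 3·0+1·2 = 2 | 2·1+6·0 = 2
B: 3·1+1·3 = 6 | 2·0+6·1 = 6
gcd(3,1,2,6) = 1

Coefficients: [3, 1, 2, 6]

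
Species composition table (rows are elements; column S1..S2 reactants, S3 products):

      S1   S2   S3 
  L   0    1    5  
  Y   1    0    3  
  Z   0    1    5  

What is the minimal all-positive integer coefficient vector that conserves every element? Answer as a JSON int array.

L: 3·0+5·1 = 5 | 1·5 = 5
Y: 3·1+5·0 = 3 | 1·3 = 3
Z: 3·0+5·1 = 5 | 1·5 = 5
gcd(3,5,1) = 1

Coefficients: [3, 5, 1]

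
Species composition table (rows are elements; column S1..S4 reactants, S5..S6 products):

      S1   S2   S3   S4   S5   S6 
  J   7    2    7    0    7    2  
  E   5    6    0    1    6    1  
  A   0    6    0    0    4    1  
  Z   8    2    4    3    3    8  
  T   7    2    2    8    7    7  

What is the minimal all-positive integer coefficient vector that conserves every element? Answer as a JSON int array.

J: 1·7+4·2+4·7+5·0 = 43 | 5·7+4·2 = 43
E: 1·5+4·6+4·0+5·1 = 34 | 5·6+4·1 = 34
A: 1·0+4·6+4·0+5·0 = 24 | 5·4+4·1 = 24
Z: 1·8+4·2+4·4+5·3 = 47 | 5·3+4·8 = 47
T: 1·7+4·2+4·2+5·8 = 63 | 5·7+4·7 = 63
gcd(1,4,4,5,5,4) = 1

Coefficients: [1, 4, 4, 5, 5, 4]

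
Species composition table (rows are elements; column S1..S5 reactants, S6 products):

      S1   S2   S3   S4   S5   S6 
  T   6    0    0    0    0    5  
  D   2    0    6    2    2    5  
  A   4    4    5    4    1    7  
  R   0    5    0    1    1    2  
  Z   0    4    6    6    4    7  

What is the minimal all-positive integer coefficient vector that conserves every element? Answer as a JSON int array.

Coefficients: [5, 1, 1, 2, 5, 6]

T: 5·6+1·0+1·0+2·0+5·0 = 30 | 6·5 = 30
D: 5·2+1·0+1·6+2·2+5·2 = 30 | 6·5 = 30
A: 5·4+1·4+1·5+2·4+5·1 = 42 | 6·7 = 42
R: 5·0+1·5+1·0+2·1+5·1 = 12 | 6·2 = 12
Z: 5·0+1·4+1·6+2·6+5·4 = 42 | 6·7 = 42
gcd(5,1,1,2,5,6) = 1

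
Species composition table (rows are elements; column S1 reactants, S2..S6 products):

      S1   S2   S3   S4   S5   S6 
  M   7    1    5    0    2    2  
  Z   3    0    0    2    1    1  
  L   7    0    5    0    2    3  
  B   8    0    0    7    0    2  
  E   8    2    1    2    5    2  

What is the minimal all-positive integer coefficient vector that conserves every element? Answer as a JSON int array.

Coefficients: [5, 6, 3, 4, 1, 6]

M: 5·7 = 35 | 6·1+3·5+4·0+1·2+6·2 = 35
Z: 5·3 = 15 | 6·0+3·0+4·2+1·1+6·1 = 15
L: 5·7 = 35 | 6·0+3·5+4·0+1·2+6·3 = 35
B: 5·8 = 40 | 6·0+3·0+4·7+1·0+6·2 = 40
E: 5·8 = 40 | 6·2+3·1+4·2+1·5+6·2 = 40
gcd(5,6,3,4,1,6) = 1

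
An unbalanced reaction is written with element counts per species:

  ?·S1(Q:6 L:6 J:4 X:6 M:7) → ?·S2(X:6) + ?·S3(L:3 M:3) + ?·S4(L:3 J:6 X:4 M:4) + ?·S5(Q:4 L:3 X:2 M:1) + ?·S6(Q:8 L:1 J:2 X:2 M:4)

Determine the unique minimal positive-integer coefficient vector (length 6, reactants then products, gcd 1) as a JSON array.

Coefficients: [6, 2, 5, 3, 3, 3]

Q: 6·6 = 36 | 2·0+5·0+3·0+3·4+3·8 = 36
L: 6·6 = 36 | 2·0+5·3+3·3+3·3+3·1 = 36
J: 6·4 = 24 | 2·0+5·0+3·6+3·0+3·2 = 24
X: 6·6 = 36 | 2·6+5·0+3·4+3·2+3·2 = 36
M: 6·7 = 42 | 2·0+5·3+3·4+3·1+3·4 = 42
gcd(6,2,5,3,3,3) = 1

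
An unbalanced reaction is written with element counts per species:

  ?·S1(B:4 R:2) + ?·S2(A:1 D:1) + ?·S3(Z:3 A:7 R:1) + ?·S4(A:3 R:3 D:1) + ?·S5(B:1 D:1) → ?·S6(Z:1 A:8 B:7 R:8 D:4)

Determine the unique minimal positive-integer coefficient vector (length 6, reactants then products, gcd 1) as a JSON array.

Coefficients: [4, 2, 1, 5, 5, 3]

Z: 4·0+2·0+1·3+5·0+5·0 = 3 | 3·1 = 3
A: 4·0+2·1+1·7+5·3+5·0 = 24 | 3·8 = 24
B: 4·4+2·0+1·0+5·0+5·1 = 21 | 3·7 = 21
R: 4·2+2·0+1·1+5·3+5·0 = 24 | 3·8 = 24
D: 4·0+2·1+1·0+5·1+5·1 = 12 | 3·4 = 12
gcd(4,2,1,5,5,3) = 1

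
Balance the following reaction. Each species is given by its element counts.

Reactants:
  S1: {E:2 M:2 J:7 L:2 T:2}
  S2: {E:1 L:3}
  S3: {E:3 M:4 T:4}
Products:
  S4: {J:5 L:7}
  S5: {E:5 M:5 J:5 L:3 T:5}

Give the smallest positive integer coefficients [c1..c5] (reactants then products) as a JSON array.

E: 5·2+5·1+5·3 = 30 | 1·0+6·5 = 30
M: 5·2+5·0+5·4 = 30 | 1·0+6·5 = 30
J: 5·7+5·0+5·0 = 35 | 1·5+6·5 = 35
L: 5·2+5·3+5·0 = 25 | 1·7+6·3 = 25
T: 5·2+5·0+5·4 = 30 | 1·0+6·5 = 30
gcd(5,5,5,1,6) = 1

Coefficients: [5, 5, 5, 1, 6]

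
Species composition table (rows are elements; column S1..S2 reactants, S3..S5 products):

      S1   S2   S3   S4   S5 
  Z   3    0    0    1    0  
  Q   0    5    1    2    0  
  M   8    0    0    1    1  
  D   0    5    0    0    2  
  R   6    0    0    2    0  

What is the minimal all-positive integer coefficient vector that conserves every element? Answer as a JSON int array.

Coefficients: [1, 2, 4, 3, 5]

Z: 1·3+2·0 = 3 | 4·0+3·1+5·0 = 3
Q: 1·0+2·5 = 10 | 4·1+3·2+5·0 = 10
M: 1·8+2·0 = 8 | 4·0+3·1+5·1 = 8
D: 1·0+2·5 = 10 | 4·0+3·0+5·2 = 10
R: 1·6+2·0 = 6 | 4·0+3·2+5·0 = 6
gcd(1,2,4,3,5) = 1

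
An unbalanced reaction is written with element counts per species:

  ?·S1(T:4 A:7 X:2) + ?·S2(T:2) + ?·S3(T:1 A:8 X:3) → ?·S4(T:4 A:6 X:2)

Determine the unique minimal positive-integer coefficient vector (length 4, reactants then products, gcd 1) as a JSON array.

Coefficients: [2, 5, 2, 5]

T: 2·4+5·2+2·1 = 20 | 5·4 = 20
A: 2·7+5·0+2·8 = 30 | 5·6 = 30
X: 2·2+5·0+2·3 = 10 | 5·2 = 10
gcd(2,5,2,5) = 1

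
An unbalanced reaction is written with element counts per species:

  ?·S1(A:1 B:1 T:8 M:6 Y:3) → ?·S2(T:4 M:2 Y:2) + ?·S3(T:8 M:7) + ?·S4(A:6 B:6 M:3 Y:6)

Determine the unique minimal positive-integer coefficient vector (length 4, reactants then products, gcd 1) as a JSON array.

Coefficients: [6, 6, 3, 1]

A: 6·1 = 6 | 6·0+3·0+1·6 = 6
B: 6·1 = 6 | 6·0+3·0+1·6 = 6
T: 6·8 = 48 | 6·4+3·8+1·0 = 48
M: 6·6 = 36 | 6·2+3·7+1·3 = 36
Y: 6·3 = 18 | 6·2+3·0+1·6 = 18
gcd(6,6,3,1) = 1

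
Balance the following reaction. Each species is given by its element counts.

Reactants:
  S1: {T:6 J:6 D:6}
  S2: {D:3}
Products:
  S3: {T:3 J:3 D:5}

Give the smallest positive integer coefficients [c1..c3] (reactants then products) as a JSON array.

T: 3·6+4·0 = 18 | 6·3 = 18
J: 3·6+4·0 = 18 | 6·3 = 18
D: 3·6+4·3 = 30 | 6·5 = 30
gcd(3,4,6) = 1

Coefficients: [3, 4, 6]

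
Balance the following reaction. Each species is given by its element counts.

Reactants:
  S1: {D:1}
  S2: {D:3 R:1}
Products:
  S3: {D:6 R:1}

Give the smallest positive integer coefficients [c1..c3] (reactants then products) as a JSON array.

Coefficients: [3, 1, 1]

D: 3·1+1·3 = 6 | 1·6 = 6
R: 3·0+1·1 = 1 | 1·1 = 1
gcd(3,1,1) = 1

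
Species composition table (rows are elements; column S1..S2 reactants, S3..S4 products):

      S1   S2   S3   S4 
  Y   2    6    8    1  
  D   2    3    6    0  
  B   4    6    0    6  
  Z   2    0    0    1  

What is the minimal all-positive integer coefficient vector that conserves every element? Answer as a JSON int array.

Coefficients: [3, 4, 3, 6]

Y: 3·2+4·6 = 30 | 3·8+6·1 = 30
D: 3·2+4·3 = 18 | 3·6+6·0 = 18
B: 3·4+4·6 = 36 | 3·0+6·6 = 36
Z: 3·2+4·0 = 6 | 3·0+6·1 = 6
gcd(3,4,3,6) = 1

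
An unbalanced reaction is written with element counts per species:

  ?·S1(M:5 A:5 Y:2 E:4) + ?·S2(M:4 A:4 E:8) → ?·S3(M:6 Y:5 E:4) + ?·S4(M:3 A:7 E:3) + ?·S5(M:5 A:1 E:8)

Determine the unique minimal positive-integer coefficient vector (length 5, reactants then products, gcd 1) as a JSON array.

M: 5·5+1·4 = 29 | 2·6+4·3+1·5 = 29
A: 5·5+1·4 = 29 | 2·0+4·7+1·1 = 29
Y: 5·2+1·0 = 10 | 2·5+4·0+1·0 = 10
E: 5·4+1·8 = 28 | 2·4+4·3+1·8 = 28
gcd(5,1,2,4,1) = 1

Coefficients: [5, 1, 2, 4, 1]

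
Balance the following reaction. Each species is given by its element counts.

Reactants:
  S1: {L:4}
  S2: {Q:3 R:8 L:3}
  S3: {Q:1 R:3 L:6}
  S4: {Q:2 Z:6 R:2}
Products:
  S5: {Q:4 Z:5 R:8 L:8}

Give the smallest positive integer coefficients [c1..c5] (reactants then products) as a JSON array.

Coefficients: [6, 4, 2, 5, 6]

Q: 6·0+4·3+2·1+5·2 = 24 | 6·4 = 24
Z: 6·0+4·0+2·0+5·6 = 30 | 6·5 = 30
R: 6·0+4·8+2·3+5·2 = 48 | 6·8 = 48
L: 6·4+4·3+2·6+5·0 = 48 | 6·8 = 48
gcd(6,4,2,5,6) = 1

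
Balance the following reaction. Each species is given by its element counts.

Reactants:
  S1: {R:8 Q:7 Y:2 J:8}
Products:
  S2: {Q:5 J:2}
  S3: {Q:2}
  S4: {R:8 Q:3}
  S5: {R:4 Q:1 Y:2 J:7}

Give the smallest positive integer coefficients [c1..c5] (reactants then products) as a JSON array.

Coefficients: [2, 1, 2, 1, 2]

R: 2·8 = 16 | 1·0+2·0+1·8+2·4 = 16
Q: 2·7 = 14 | 1·5+2·2+1·3+2·1 = 14
Y: 2·2 = 4 | 1·0+2·0+1·0+2·2 = 4
J: 2·8 = 16 | 1·2+2·0+1·0+2·7 = 16
gcd(2,1,2,1,2) = 1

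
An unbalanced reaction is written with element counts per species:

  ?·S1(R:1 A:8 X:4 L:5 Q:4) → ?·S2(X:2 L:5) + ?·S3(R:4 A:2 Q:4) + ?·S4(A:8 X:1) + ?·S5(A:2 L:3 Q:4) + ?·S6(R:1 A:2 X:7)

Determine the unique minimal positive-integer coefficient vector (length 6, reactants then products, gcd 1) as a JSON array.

Coefficients: [6, 3, 1, 4, 5, 2]

R: 6·1 = 6 | 3·0+1·4+4·0+5·0+2·1 = 6
A: 6·8 = 48 | 3·0+1·2+4·8+5·2+2·2 = 48
X: 6·4 = 24 | 3·2+1·0+4·1+5·0+2·7 = 24
L: 6·5 = 30 | 3·5+1·0+4·0+5·3+2·0 = 30
Q: 6·4 = 24 | 3·0+1·4+4·0+5·4+2·0 = 24
gcd(6,3,1,4,5,2) = 1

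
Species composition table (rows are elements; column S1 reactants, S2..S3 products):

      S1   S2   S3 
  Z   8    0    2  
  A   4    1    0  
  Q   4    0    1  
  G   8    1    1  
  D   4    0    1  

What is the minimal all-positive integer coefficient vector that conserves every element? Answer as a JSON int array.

Z: 1·8 = 8 | 4·0+4·2 = 8
A: 1·4 = 4 | 4·1+4·0 = 4
Q: 1·4 = 4 | 4·0+4·1 = 4
G: 1·8 = 8 | 4·1+4·1 = 8
D: 1·4 = 4 | 4·0+4·1 = 4
gcd(1,4,4) = 1

Coefficients: [1, 4, 4]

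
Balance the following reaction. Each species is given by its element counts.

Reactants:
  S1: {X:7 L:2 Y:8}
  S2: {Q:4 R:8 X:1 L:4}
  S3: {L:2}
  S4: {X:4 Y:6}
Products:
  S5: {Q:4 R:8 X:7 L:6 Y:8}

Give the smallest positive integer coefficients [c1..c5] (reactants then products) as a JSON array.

Q: 2·0+5·4+3·0+4·0 = 20 | 5·4 = 20
R: 2·0+5·8+3·0+4·0 = 40 | 5·8 = 40
X: 2·7+5·1+3·0+4·4 = 35 | 5·7 = 35
L: 2·2+5·4+3·2+4·0 = 30 | 5·6 = 30
Y: 2·8+5·0+3·0+4·6 = 40 | 5·8 = 40
gcd(2,5,3,4,5) = 1

Coefficients: [2, 5, 3, 4, 5]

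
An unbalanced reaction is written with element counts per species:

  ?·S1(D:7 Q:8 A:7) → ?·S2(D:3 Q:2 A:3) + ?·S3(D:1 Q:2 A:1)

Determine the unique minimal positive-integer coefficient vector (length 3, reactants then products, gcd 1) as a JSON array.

D: 2·7 = 14 | 3·3+5·1 = 14
Q: 2·8 = 16 | 3·2+5·2 = 16
A: 2·7 = 14 | 3·3+5·1 = 14
gcd(2,3,5) = 1

Coefficients: [2, 3, 5]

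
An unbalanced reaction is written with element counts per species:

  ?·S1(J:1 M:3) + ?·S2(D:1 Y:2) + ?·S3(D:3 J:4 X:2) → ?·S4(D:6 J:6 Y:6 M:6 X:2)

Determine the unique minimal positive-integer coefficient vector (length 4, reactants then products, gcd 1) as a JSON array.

Coefficients: [2, 3, 1, 1]

D: 2·0+3·1+1·3 = 6 | 1·6 = 6
J: 2·1+3·0+1·4 = 6 | 1·6 = 6
Y: 2·0+3·2+1·0 = 6 | 1·6 = 6
M: 2·3+3·0+1·0 = 6 | 1·6 = 6
X: 2·0+3·0+1·2 = 2 | 1·2 = 2
gcd(2,3,1,1) = 1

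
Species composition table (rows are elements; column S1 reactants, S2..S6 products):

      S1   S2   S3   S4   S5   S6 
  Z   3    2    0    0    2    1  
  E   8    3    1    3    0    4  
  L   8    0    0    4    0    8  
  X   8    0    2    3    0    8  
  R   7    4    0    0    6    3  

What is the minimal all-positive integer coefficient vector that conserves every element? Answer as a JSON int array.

Z: 6·3 = 18 | 6·2+2·0+4·0+1·2+4·1 = 18
E: 6·8 = 48 | 6·3+2·1+4·3+1·0+4·4 = 48
L: 6·8 = 48 | 6·0+2·0+4·4+1·0+4·8 = 48
X: 6·8 = 48 | 6·0+2·2+4·3+1·0+4·8 = 48
R: 6·7 = 42 | 6·4+2·0+4·0+1·6+4·3 = 42
gcd(6,6,2,4,1,4) = 1

Coefficients: [6, 6, 2, 4, 1, 4]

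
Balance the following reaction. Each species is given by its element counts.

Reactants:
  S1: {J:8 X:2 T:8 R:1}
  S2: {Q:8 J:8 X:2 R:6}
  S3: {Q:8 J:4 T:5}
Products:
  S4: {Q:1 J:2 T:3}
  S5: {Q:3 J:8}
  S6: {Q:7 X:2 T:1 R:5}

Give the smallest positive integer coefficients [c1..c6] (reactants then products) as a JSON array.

Q: 1·0+4·8+3·8 = 56 | 6·1+5·3+5·7 = 56
J: 1·8+4·8+3·4 = 52 | 6·2+5·8+5·0 = 52
X: 1·2+4·2+3·0 = 10 | 6·0+5·0+5·2 = 10
T: 1·8+4·0+3·5 = 23 | 6·3+5·0+5·1 = 23
R: 1·1+4·6+3·0 = 25 | 6·0+5·0+5·5 = 25
gcd(1,4,3,6,5,5) = 1

Coefficients: [1, 4, 3, 6, 5, 5]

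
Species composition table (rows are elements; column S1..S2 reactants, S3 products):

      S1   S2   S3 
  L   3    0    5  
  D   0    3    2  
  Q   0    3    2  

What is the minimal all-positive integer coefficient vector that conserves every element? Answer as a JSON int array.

Coefficients: [5, 2, 3]

L: 5·3+2·0 = 15 | 3·5 = 15
D: 5·0+2·3 = 6 | 3·2 = 6
Q: 5·0+2·3 = 6 | 3·2 = 6
gcd(5,2,3) = 1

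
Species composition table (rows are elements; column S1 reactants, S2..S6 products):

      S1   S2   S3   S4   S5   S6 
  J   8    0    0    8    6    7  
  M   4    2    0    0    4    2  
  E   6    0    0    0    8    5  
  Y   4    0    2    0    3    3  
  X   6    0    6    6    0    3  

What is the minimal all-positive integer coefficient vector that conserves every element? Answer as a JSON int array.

J: 6·8 = 48 | 4·0+3·0+1·8+2·6+4·7 = 48
M: 6·4 = 24 | 4·2+3·0+1·0+2·4+4·2 = 24
E: 6·6 = 36 | 4·0+3·0+1·0+2·8+4·5 = 36
Y: 6·4 = 24 | 4·0+3·2+1·0+2·3+4·3 = 24
X: 6·6 = 36 | 4·0+3·6+1·6+2·0+4·3 = 36
gcd(6,4,3,1,2,4) = 1

Coefficients: [6, 4, 3, 1, 2, 4]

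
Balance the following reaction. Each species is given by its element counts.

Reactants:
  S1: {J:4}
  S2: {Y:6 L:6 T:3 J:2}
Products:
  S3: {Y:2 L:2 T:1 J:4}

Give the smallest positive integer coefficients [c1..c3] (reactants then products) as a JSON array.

Y: 5·0+2·6 = 12 | 6·2 = 12
L: 5·0+2·6 = 12 | 6·2 = 12
T: 5·0+2·3 = 6 | 6·1 = 6
J: 5·4+2·2 = 24 | 6·4 = 24
gcd(5,2,6) = 1

Coefficients: [5, 2, 6]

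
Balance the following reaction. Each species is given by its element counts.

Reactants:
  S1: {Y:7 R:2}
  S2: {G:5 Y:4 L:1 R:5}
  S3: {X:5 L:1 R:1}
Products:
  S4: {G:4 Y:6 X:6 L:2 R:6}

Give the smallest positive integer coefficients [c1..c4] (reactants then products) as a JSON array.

Coefficients: [2, 4, 6, 5]

G: 2·0+4·5+6·0 = 20 | 5·4 = 20
Y: 2·7+4·4+6·0 = 30 | 5·6 = 30
X: 2·0+4·0+6·5 = 30 | 5·6 = 30
L: 2·0+4·1+6·1 = 10 | 5·2 = 10
R: 2·2+4·5+6·1 = 30 | 5·6 = 30
gcd(2,4,6,5) = 1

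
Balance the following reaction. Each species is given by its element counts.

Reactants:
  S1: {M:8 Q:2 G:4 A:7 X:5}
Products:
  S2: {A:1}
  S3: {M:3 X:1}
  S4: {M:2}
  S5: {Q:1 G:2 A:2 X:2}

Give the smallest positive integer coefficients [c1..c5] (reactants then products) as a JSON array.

M: 2·8 = 16 | 6·0+2·3+5·2+4·0 = 16
Q: 2·2 = 4 | 6·0+2·0+5·0+4·1 = 4
G: 2·4 = 8 | 6·0+2·0+5·0+4·2 = 8
A: 2·7 = 14 | 6·1+2·0+5·0+4·2 = 14
X: 2·5 = 10 | 6·0+2·1+5·0+4·2 = 10
gcd(2,6,2,5,4) = 1

Coefficients: [2, 6, 2, 5, 4]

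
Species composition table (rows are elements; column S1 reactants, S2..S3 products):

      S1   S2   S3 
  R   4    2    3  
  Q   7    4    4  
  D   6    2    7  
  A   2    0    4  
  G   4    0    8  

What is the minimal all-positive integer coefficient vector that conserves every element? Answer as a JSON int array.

R: 4·4 = 16 | 5·2+2·3 = 16
Q: 4·7 = 28 | 5·4+2·4 = 28
D: 4·6 = 24 | 5·2+2·7 = 24
A: 4·2 = 8 | 5·0+2·4 = 8
G: 4·4 = 16 | 5·0+2·8 = 16
gcd(4,5,2) = 1

Coefficients: [4, 5, 2]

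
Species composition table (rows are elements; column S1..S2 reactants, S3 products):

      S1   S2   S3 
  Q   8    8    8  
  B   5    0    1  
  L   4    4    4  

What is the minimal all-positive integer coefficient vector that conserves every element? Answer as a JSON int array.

Q: 1·8+4·8 = 40 | 5·8 = 40
B: 1·5+4·0 = 5 | 5·1 = 5
L: 1·4+4·4 = 20 | 5·4 = 20
gcd(1,4,5) = 1

Coefficients: [1, 4, 5]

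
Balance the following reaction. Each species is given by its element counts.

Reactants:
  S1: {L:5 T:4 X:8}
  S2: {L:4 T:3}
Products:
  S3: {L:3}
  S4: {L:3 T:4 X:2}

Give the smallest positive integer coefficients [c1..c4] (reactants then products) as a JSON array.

L: 1·5+4·4 = 21 | 3·3+4·3 = 21
T: 1·4+4·3 = 16 | 3·0+4·4 = 16
X: 1·8+4·0 = 8 | 3·0+4·2 = 8
gcd(1,4,3,4) = 1

Coefficients: [1, 4, 3, 4]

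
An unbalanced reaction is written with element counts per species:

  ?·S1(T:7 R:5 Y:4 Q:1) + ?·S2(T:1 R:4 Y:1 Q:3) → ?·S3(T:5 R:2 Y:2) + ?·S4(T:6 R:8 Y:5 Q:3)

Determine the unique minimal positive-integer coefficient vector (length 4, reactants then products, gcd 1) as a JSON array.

Coefficients: [6, 1, 5, 3]

T: 6·7+1·1 = 43 | 5·5+3·6 = 43
R: 6·5+1·4 = 34 | 5·2+3·8 = 34
Y: 6·4+1·1 = 25 | 5·2+3·5 = 25
Q: 6·1+1·3 = 9 | 5·0+3·3 = 9
gcd(6,1,5,3) = 1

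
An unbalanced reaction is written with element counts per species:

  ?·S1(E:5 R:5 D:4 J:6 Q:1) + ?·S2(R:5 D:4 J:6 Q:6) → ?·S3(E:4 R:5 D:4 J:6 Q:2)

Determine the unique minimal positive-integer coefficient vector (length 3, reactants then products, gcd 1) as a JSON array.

E: 4·5+1·0 = 20 | 5·4 = 20
R: 4·5+1·5 = 25 | 5·5 = 25
D: 4·4+1·4 = 20 | 5·4 = 20
J: 4·6+1·6 = 30 | 5·6 = 30
Q: 4·1+1·6 = 10 | 5·2 = 10
gcd(4,1,5) = 1

Coefficients: [4, 1, 5]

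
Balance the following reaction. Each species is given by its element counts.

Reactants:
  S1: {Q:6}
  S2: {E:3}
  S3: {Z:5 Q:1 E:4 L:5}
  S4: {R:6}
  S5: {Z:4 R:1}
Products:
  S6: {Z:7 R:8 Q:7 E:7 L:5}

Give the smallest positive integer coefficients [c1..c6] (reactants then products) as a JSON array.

Coefficients: [4, 4, 4, 5, 2, 4]

Z: 4·0+4·0+4·5+5·0+2·4 = 28 | 4·7 = 28
R: 4·0+4·0+4·0+5·6+2·1 = 32 | 4·8 = 32
Q: 4·6+4·0+4·1+5·0+2·0 = 28 | 4·7 = 28
E: 4·0+4·3+4·4+5·0+2·0 = 28 | 4·7 = 28
L: 4·0+4·0+4·5+5·0+2·0 = 20 | 4·5 = 20
gcd(4,4,4,5,2,4) = 1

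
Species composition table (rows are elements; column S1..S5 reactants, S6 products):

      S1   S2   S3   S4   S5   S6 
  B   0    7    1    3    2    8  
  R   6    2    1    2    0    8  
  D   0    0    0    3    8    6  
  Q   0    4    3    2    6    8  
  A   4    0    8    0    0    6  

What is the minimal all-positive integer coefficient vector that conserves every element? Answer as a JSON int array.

Coefficients: [5, 4, 2, 4, 3, 6]

B: 5·0+4·7+2·1+4·3+3·2 = 48 | 6·8 = 48
R: 5·6+4·2+2·1+4·2+3·0 = 48 | 6·8 = 48
D: 5·0+4·0+2·0+4·3+3·8 = 36 | 6·6 = 36
Q: 5·0+4·4+2·3+4·2+3·6 = 48 | 6·8 = 48
A: 5·4+4·0+2·8+4·0+3·0 = 36 | 6·6 = 36
gcd(5,4,2,4,3,6) = 1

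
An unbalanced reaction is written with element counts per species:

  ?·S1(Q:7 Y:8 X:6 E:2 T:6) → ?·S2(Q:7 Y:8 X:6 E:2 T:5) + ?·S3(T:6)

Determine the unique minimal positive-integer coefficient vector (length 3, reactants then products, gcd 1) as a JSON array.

Q: 6·7 = 42 | 6·7+1·0 = 42
Y: 6·8 = 48 | 6·8+1·0 = 48
X: 6·6 = 36 | 6·6+1·0 = 36
E: 6·2 = 12 | 6·2+1·0 = 12
T: 6·6 = 36 | 6·5+1·6 = 36
gcd(6,6,1) = 1

Coefficients: [6, 6, 1]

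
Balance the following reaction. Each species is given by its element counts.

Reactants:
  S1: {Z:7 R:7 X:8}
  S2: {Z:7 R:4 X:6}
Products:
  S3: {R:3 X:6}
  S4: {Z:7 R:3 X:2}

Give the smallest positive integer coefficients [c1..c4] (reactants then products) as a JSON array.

Coefficients: [3, 3, 5, 6]

Z: 3·7+3·7 = 42 | 5·0+6·7 = 42
R: 3·7+3·4 = 33 | 5·3+6·3 = 33
X: 3·8+3·6 = 42 | 5·6+6·2 = 42
gcd(3,3,5,6) = 1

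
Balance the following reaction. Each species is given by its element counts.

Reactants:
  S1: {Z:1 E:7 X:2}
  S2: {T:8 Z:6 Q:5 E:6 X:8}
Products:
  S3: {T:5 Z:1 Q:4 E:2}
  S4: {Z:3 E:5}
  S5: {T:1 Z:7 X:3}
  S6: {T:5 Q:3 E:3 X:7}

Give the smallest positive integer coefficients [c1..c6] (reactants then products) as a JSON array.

T: 1·0+4·8 = 32 | 2·5+3·0+2·1+4·5 = 32
Z: 1·1+4·6 = 25 | 2·1+3·3+2·7+4·0 = 25
Q: 1·0+4·5 = 20 | 2·4+3·0+2·0+4·3 = 20
E: 1·7+4·6 = 31 | 2·2+3·5+2·0+4·3 = 31
X: 1·2+4·8 = 34 | 2·0+3·0+2·3+4·7 = 34
gcd(1,4,2,3,2,4) = 1

Coefficients: [1, 4, 2, 3, 2, 4]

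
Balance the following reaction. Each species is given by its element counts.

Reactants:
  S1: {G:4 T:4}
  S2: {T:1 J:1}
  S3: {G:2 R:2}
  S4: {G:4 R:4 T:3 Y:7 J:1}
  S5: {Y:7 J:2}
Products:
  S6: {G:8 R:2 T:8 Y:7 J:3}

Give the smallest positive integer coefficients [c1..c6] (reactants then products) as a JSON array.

Coefficients: [6, 5, 2, 1, 3, 4]

G: 6·4+5·0+2·2+1·4+3·0 = 32 | 4·8 = 32
R: 6·0+5·0+2·2+1·4+3·0 = 8 | 4·2 = 8
T: 6·4+5·1+2·0+1·3+3·0 = 32 | 4·8 = 32
Y: 6·0+5·0+2·0+1·7+3·7 = 28 | 4·7 = 28
J: 6·0+5·1+2·0+1·1+3·2 = 12 | 4·3 = 12
gcd(6,5,2,1,3,4) = 1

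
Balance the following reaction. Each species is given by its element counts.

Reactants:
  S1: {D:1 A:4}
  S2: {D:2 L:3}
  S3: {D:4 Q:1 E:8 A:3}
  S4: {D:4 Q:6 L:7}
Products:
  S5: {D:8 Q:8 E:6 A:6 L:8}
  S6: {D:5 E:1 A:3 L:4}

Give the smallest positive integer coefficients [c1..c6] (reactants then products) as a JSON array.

Coefficients: [6, 2, 4, 6, 5, 2]

D: 6·1+2·2+4·4+6·4 = 50 | 5·8+2·5 = 50
Q: 6·0+2·0+4·1+6·6 = 40 | 5·8+2·0 = 40
E: 6·0+2·0+4·8+6·0 = 32 | 5·6+2·1 = 32
A: 6·4+2·0+4·3+6·0 = 36 | 5·6+2·3 = 36
L: 6·0+2·3+4·0+6·7 = 48 | 5·8+2·4 = 48
gcd(6,2,4,6,5,2) = 1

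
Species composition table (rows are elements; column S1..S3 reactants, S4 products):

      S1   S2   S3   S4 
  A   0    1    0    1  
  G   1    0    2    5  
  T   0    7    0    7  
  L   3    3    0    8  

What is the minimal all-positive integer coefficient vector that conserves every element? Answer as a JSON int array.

A: 5·0+3·1+5·0 = 3 | 3·1 = 3
G: 5·1+3·0+5·2 = 15 | 3·5 = 15
T: 5·0+3·7+5·0 = 21 | 3·7 = 21
L: 5·3+3·3+5·0 = 24 | 3·8 = 24
gcd(5,3,5,3) = 1

Coefficients: [5, 3, 5, 3]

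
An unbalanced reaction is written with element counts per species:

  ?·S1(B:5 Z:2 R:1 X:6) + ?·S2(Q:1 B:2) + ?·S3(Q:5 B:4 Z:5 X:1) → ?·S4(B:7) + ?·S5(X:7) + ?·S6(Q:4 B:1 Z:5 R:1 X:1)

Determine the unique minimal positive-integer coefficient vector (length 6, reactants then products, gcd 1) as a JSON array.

Q: 5·0+5·1+3·5 = 20 | 6·0+4·0+5·4 = 20
B: 5·5+5·2+3·4 = 47 | 6·7+4·0+5·1 = 47
Z: 5·2+5·0+3·5 = 25 | 6·0+4·0+5·5 = 25
R: 5·1+5·0+3·0 = 5 | 6·0+4·0+5·1 = 5
X: 5·6+5·0+3·1 = 33 | 6·0+4·7+5·1 = 33
gcd(5,5,3,6,4,5) = 1

Coefficients: [5, 5, 3, 6, 4, 5]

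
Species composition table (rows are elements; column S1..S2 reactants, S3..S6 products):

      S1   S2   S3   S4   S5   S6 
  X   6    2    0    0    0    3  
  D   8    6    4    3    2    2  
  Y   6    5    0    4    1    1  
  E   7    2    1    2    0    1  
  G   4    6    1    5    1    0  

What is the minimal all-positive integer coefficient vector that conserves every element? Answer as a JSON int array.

X: 1·6+3·2 = 12 | 1·0+4·0+1·0+4·3 = 12
D: 1·8+3·6 = 26 | 1·4+4·3+1·2+4·2 = 26
Y: 1·6+3·5 = 21 | 1·0+4·4+1·1+4·1 = 21
E: 1·7+3·2 = 13 | 1·1+4·2+1·0+4·1 = 13
G: 1·4+3·6 = 22 | 1·1+4·5+1·1+4·0 = 22
gcd(1,3,1,4,1,4) = 1

Coefficients: [1, 3, 1, 4, 1, 4]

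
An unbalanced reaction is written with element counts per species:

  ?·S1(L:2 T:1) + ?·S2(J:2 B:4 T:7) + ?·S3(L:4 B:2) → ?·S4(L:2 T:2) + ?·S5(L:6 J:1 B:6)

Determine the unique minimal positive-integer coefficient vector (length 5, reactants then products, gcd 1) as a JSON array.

L: 3·2+1·0+4·4 = 22 | 5·2+2·6 = 22
J: 3·0+1·2+4·0 = 2 | 5·0+2·1 = 2
B: 3·0+1·4+4·2 = 12 | 5·0+2·6 = 12
T: 3·1+1·7+4·0 = 10 | 5·2+2·0 = 10
gcd(3,1,4,5,2) = 1

Coefficients: [3, 1, 4, 5, 2]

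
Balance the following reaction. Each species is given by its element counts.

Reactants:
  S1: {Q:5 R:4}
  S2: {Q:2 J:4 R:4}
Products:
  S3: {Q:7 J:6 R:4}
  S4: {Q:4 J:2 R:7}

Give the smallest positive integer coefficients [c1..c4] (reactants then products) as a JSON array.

Coefficients: [4, 5, 2, 4]

Q: 4·5+5·2 = 30 | 2·7+4·4 = 30
J: 4·0+5·4 = 20 | 2·6+4·2 = 20
R: 4·4+5·4 = 36 | 2·4+4·7 = 36
gcd(4,5,2,4) = 1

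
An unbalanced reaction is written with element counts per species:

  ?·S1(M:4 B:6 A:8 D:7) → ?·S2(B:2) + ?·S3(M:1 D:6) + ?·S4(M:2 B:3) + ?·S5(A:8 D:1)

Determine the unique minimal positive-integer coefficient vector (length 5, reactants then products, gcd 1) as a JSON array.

Coefficients: [4, 3, 4, 6, 4]

M: 4·4 = 16 | 3·0+4·1+6·2+4·0 = 16
B: 4·6 = 24 | 3·2+4·0+6·3+4·0 = 24
A: 4·8 = 32 | 3·0+4·0+6·0+4·8 = 32
D: 4·7 = 28 | 3·0+4·6+6·0+4·1 = 28
gcd(4,3,4,6,4) = 1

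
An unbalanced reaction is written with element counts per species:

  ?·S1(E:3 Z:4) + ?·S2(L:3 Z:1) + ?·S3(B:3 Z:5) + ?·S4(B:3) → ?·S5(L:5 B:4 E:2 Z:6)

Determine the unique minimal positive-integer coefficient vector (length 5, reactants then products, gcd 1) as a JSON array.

L: 2·0+5·3+1·0+3·0 = 15 | 3·5 = 15
B: 2·0+5·0+1·3+3·3 = 12 | 3·4 = 12
E: 2·3+5·0+1·0+3·0 = 6 | 3·2 = 6
Z: 2·4+5·1+1·5+3·0 = 18 | 3·6 = 18
gcd(2,5,1,3,3) = 1

Coefficients: [2, 5, 1, 3, 3]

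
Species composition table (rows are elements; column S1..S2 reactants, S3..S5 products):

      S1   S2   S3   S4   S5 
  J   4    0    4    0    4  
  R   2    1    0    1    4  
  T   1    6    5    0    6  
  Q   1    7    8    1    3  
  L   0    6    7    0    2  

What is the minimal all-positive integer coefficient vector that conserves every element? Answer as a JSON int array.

J: 4·4+3·0 = 16 | 2·4+3·0+2·4 = 16
R: 4·2+3·1 = 11 | 2·0+3·1+2·4 = 11
T: 4·1+3·6 = 22 | 2·5+3·0+2·6 = 22
Q: 4·1+3·7 = 25 | 2·8+3·1+2·3 = 25
L: 4·0+3·6 = 18 | 2·7+3·0+2·2 = 18
gcd(4,3,2,3,2) = 1

Coefficients: [4, 3, 2, 3, 2]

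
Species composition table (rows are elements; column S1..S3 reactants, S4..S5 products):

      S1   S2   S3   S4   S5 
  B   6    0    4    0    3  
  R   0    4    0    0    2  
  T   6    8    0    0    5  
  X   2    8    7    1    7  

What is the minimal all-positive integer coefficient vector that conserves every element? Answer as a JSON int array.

B: 1·6+3·0+3·4 = 18 | 5·0+6·3 = 18
R: 1·0+3·4+3·0 = 12 | 5·0+6·2 = 12
T: 1·6+3·8+3·0 = 30 | 5·0+6·5 = 30
X: 1·2+3·8+3·7 = 47 | 5·1+6·7 = 47
gcd(1,3,3,5,6) = 1

Coefficients: [1, 3, 3, 5, 6]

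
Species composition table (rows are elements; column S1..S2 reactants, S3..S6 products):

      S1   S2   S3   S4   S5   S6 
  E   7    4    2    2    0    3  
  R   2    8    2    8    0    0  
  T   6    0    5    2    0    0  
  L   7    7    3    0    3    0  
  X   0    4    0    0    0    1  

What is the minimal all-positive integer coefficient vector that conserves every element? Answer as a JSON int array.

E: 2·7+1·4 = 18 | 2·2+1·2+5·0+4·3 = 18
R: 2·2+1·8 = 12 | 2·2+1·8+5·0+4·0 = 12
T: 2·6+1·0 = 12 | 2·5+1·2+5·0+4·0 = 12
L: 2·7+1·7 = 21 | 2·3+1·0+5·3+4·0 = 21
X: 2·0+1·4 = 4 | 2·0+1·0+5·0+4·1 = 4
gcd(2,1,2,1,5,4) = 1

Coefficients: [2, 1, 2, 1, 5, 4]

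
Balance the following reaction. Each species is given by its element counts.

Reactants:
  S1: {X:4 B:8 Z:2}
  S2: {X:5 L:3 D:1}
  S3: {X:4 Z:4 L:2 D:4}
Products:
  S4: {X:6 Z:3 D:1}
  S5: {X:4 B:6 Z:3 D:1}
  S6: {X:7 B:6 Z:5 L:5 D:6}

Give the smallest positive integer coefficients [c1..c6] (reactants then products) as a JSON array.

X: 6·4+1·5+6·4 = 53 | 2·6+5·4+3·7 = 53
B: 6·8+1·0+6·0 = 48 | 2·0+5·6+3·6 = 48
Z: 6·2+1·0+6·4 = 36 | 2·3+5·3+3·5 = 36
L: 6·0+1·3+6·2 = 15 | 2·0+5·0+3·5 = 15
D: 6·0+1·1+6·4 = 25 | 2·1+5·1+3·6 = 25
gcd(6,1,6,2,5,3) = 1

Coefficients: [6, 1, 6, 2, 5, 3]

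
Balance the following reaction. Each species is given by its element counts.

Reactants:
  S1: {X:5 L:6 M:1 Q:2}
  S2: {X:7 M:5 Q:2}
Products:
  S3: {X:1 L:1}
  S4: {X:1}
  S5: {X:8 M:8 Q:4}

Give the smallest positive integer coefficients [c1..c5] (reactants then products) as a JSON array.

Coefficients: [1, 3, 6, 4, 2]

X: 1·5+3·7 = 26 | 6·1+4·1+2·8 = 26
L: 1·6+3·0 = 6 | 6·1+4·0+2·0 = 6
M: 1·1+3·5 = 16 | 6·0+4·0+2·8 = 16
Q: 1·2+3·2 = 8 | 6·0+4·0+2·4 = 8
gcd(1,3,6,4,2) = 1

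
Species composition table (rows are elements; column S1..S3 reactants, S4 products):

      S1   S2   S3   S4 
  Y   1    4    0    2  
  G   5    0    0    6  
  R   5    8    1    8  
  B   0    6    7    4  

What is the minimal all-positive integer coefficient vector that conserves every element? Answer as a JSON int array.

Y: 6·1+1·4+2·0 = 10 | 5·2 = 10
G: 6·5+1·0+2·0 = 30 | 5·6 = 30
R: 6·5+1·8+2·1 = 40 | 5·8 = 40
B: 6·0+1·6+2·7 = 20 | 5·4 = 20
gcd(6,1,2,5) = 1

Coefficients: [6, 1, 2, 5]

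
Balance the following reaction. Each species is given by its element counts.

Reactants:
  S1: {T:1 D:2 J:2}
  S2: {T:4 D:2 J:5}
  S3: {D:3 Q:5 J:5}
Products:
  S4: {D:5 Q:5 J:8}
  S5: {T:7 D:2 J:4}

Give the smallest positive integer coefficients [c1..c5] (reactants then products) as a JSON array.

T: 5·1+4·4+6·0 = 21 | 6·0+3·7 = 21
D: 5·2+4·2+6·3 = 36 | 6·5+3·2 = 36
Q: 5·0+4·0+6·5 = 30 | 6·5+3·0 = 30
J: 5·2+4·5+6·5 = 60 | 6·8+3·4 = 60
gcd(5,4,6,6,3) = 1

Coefficients: [5, 4, 6, 6, 3]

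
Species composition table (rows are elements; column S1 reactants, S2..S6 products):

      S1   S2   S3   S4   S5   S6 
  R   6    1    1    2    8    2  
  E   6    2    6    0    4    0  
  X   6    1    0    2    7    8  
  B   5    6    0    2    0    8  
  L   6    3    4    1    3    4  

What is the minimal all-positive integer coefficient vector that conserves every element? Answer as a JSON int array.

Coefficients: [6, 3, 3, 2, 3, 1]

R: 6·6 = 36 | 3·1+3·1+2·2+3·8+1·2 = 36
E: 6·6 = 36 | 3·2+3·6+2·0+3·4+1·0 = 36
X: 6·6 = 36 | 3·1+3·0+2·2+3·7+1·8 = 36
B: 6·5 = 30 | 3·6+3·0+2·2+3·0+1·8 = 30
L: 6·6 = 36 | 3·3+3·4+2·1+3·3+1·4 = 36
gcd(6,3,3,2,3,1) = 1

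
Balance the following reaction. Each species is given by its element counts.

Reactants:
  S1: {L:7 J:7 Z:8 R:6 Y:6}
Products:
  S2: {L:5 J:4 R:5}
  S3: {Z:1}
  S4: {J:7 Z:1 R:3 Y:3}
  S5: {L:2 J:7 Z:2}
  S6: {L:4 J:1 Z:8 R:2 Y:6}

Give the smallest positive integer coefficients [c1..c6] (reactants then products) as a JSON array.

Coefficients: [6, 4, 4, 2, 1, 5]

L: 6·7 = 42 | 4·5+4·0+2·0+1·2+5·4 = 42
J: 6·7 = 42 | 4·4+4·0+2·7+1·7+5·1 = 42
Z: 6·8 = 48 | 4·0+4·1+2·1+1·2+5·8 = 48
R: 6·6 = 36 | 4·5+4·0+2·3+1·0+5·2 = 36
Y: 6·6 = 36 | 4·0+4·0+2·3+1·0+5·6 = 36
gcd(6,4,4,2,1,5) = 1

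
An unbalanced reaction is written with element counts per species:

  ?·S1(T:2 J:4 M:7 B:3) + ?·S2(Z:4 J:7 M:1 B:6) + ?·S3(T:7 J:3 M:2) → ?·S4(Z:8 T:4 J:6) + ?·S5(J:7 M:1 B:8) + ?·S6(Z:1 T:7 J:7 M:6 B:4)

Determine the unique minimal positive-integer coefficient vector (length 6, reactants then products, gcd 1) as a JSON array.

Z: 2·0+3·4+4·0 = 12 | 1·8+1·0+4·1 = 12
T: 2·2+3·0+4·7 = 32 | 1·4+1·0+4·7 = 32
J: 2·4+3·7+4·3 = 41 | 1·6+1·7+4·7 = 41
M: 2·7+3·1+4·2 = 25 | 1·0+1·1+4·6 = 25
B: 2·3+3·6+4·0 = 24 | 1·0+1·8+4·4 = 24
gcd(2,3,4,1,1,4) = 1

Coefficients: [2, 3, 4, 1, 1, 4]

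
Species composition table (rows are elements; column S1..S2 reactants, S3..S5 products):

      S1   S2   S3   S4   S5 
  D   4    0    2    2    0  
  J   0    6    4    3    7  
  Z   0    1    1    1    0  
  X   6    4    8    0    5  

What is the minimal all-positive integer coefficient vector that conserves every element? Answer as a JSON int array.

Coefficients: [3, 6, 4, 2, 2]

D: 3·4+6·0 = 12 | 4·2+2·2+2·0 = 12
J: 3·0+6·6 = 36 | 4·4+2·3+2·7 = 36
Z: 3·0+6·1 = 6 | 4·1+2·1+2·0 = 6
X: 3·6+6·4 = 42 | 4·8+2·0+2·5 = 42
gcd(3,6,4,2,2) = 1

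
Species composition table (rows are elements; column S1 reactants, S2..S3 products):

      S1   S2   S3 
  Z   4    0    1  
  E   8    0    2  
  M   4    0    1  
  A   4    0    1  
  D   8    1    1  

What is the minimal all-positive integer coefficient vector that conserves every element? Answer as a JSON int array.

Coefficients: [1, 4, 4]

Z: 1·4 = 4 | 4·0+4·1 = 4
E: 1·8 = 8 | 4·0+4·2 = 8
M: 1·4 = 4 | 4·0+4·1 = 4
A: 1·4 = 4 | 4·0+4·1 = 4
D: 1·8 = 8 | 4·1+4·1 = 8
gcd(1,4,4) = 1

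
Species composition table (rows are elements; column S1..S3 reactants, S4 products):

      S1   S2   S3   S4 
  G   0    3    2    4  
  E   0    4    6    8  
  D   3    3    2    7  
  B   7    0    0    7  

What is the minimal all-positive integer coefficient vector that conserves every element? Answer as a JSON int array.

G: 5·0+4·3+4·2 = 20 | 5·4 = 20
E: 5·0+4·4+4·6 = 40 | 5·8 = 40
D: 5·3+4·3+4·2 = 35 | 5·7 = 35
B: 5·7+4·0+4·0 = 35 | 5·7 = 35
gcd(5,4,4,5) = 1

Coefficients: [5, 4, 4, 5]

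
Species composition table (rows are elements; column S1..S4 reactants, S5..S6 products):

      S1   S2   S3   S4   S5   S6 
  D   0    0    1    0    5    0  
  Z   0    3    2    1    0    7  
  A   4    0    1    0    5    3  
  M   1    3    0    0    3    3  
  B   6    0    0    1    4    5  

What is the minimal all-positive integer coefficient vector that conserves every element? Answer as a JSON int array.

Coefficients: [3, 4, 5, 6, 1, 4]

D: 3·0+4·0+5·1+6·0 = 5 | 1·5+4·0 = 5
Z: 3·0+4·3+5·2+6·1 = 28 | 1·0+4·7 = 28
A: 3·4+4·0+5·1+6·0 = 17 | 1·5+4·3 = 17
M: 3·1+4·3+5·0+6·0 = 15 | 1·3+4·3 = 15
B: 3·6+4·0+5·0+6·1 = 24 | 1·4+4·5 = 24
gcd(3,4,5,6,1,4) = 1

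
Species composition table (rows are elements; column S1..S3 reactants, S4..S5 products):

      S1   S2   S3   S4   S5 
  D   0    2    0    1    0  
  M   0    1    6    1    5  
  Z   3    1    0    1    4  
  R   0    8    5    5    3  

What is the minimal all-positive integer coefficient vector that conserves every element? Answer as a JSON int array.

D: 5·0+3·2+3·0 = 6 | 6·1+3·0 = 6
M: 5·0+3·1+3·6 = 21 | 6·1+3·5 = 21
Z: 5·3+3·1+3·0 = 18 | 6·1+3·4 = 18
R: 5·0+3·8+3·5 = 39 | 6·5+3·3 = 39
gcd(5,3,3,6,3) = 1

Coefficients: [5, 3, 3, 6, 3]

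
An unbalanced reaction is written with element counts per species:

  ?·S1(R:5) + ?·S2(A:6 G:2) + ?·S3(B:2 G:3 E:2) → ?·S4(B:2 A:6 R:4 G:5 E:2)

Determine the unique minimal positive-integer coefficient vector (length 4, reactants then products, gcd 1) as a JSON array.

B: 4·0+5·0+5·2 = 10 | 5·2 = 10
A: 4·0+5·6+5·0 = 30 | 5·6 = 30
R: 4·5+5·0+5·0 = 20 | 5·4 = 20
G: 4·0+5·2+5·3 = 25 | 5·5 = 25
E: 4·0+5·0+5·2 = 10 | 5·2 = 10
gcd(4,5,5,5) = 1

Coefficients: [4, 5, 5, 5]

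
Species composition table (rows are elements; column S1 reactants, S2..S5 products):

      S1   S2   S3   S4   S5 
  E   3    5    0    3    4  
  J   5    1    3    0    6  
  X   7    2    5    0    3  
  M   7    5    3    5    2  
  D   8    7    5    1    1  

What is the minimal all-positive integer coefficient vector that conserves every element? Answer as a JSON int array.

Coefficients: [5, 1, 6, 2, 1]

E: 5·3 = 15 | 1·5+6·0+2·3+1·4 = 15
J: 5·5 = 25 | 1·1+6·3+2·0+1·6 = 25
X: 5·7 = 35 | 1·2+6·5+2·0+1·3 = 35
M: 5·7 = 35 | 1·5+6·3+2·5+1·2 = 35
D: 5·8 = 40 | 1·7+6·5+2·1+1·1 = 40
gcd(5,1,6,2,1) = 1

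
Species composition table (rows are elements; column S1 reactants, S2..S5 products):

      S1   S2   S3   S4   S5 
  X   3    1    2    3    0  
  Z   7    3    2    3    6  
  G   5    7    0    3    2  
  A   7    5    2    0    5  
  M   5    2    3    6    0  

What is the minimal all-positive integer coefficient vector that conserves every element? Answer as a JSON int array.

Coefficients: [6, 3, 6, 1, 3]

X: 6·3 = 18 | 3·1+6·2+1·3+3·0 = 18
Z: 6·7 = 42 | 3·3+6·2+1·3+3·6 = 42
G: 6·5 = 30 | 3·7+6·0+1·3+3·2 = 30
A: 6·7 = 42 | 3·5+6·2+1·0+3·5 = 42
M: 6·5 = 30 | 3·2+6·3+1·6+3·0 = 30
gcd(6,3,6,1,3) = 1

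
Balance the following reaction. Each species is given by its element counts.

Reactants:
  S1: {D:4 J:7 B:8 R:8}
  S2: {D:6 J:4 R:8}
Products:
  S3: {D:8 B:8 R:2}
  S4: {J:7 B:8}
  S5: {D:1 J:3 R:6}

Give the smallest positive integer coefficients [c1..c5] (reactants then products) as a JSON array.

D: 4·4+1·6 = 22 | 2·8+2·0+6·1 = 22
J: 4·7+1·4 = 32 | 2·0+2·7+6·3 = 32
B: 4·8+1·0 = 32 | 2·8+2·8+6·0 = 32
R: 4·8+1·8 = 40 | 2·2+2·0+6·6 = 40
gcd(4,1,2,2,6) = 1

Coefficients: [4, 1, 2, 2, 6]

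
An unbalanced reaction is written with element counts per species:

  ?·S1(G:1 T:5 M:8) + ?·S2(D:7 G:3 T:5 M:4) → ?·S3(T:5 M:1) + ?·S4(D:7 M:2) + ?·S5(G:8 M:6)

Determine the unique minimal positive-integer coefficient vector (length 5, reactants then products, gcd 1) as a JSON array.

Coefficients: [1, 5, 6, 5, 2]

D: 1·0+5·7 = 35 | 6·0+5·7+2·0 = 35
G: 1·1+5·3 = 16 | 6·0+5·0+2·8 = 16
T: 1·5+5·5 = 30 | 6·5+5·0+2·0 = 30
M: 1·8+5·4 = 28 | 6·1+5·2+2·6 = 28
gcd(1,5,6,5,2) = 1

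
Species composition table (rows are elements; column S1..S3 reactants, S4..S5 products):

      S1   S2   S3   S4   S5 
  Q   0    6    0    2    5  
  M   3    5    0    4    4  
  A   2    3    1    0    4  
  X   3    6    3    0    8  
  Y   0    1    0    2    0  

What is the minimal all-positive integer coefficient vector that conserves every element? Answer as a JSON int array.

Coefficients: [2, 6, 2, 3, 6]

Q: 2·0+6·6+2·0 = 36 | 3·2+6·5 = 36
M: 2·3+6·5+2·0 = 36 | 3·4+6·4 = 36
A: 2·2+6·3+2·1 = 24 | 3·0+6·4 = 24
X: 2·3+6·6+2·3 = 48 | 3·0+6·8 = 48
Y: 2·0+6·1+2·0 = 6 | 3·2+6·0 = 6
gcd(2,6,2,3,6) = 1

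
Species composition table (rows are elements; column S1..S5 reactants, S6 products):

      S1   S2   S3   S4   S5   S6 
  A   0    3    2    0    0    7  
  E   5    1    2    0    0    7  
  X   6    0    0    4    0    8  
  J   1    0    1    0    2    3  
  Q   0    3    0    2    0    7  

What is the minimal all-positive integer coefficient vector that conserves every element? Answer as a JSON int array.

Coefficients: [2, 5, 3, 3, 2, 3]

A: 2·0+5·3+3·2+3·0+2·0 = 21 | 3·7 = 21
E: 2·5+5·1+3·2+3·0+2·0 = 21 | 3·7 = 21
X: 2·6+5·0+3·0+3·4+2·0 = 24 | 3·8 = 24
J: 2·1+5·0+3·1+3·0+2·2 = 9 | 3·3 = 9
Q: 2·0+5·3+3·0+3·2+2·0 = 21 | 3·7 = 21
gcd(2,5,3,3,2,3) = 1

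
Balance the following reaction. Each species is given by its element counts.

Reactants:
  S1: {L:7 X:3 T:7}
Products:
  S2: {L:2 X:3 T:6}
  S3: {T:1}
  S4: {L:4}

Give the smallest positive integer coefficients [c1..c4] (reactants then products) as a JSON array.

L: 4·7 = 28 | 4·2+4·0+5·4 = 28
X: 4·3 = 12 | 4·3+4·0+5·0 = 12
T: 4·7 = 28 | 4·6+4·1+5·0 = 28
gcd(4,4,4,5) = 1

Coefficients: [4, 4, 4, 5]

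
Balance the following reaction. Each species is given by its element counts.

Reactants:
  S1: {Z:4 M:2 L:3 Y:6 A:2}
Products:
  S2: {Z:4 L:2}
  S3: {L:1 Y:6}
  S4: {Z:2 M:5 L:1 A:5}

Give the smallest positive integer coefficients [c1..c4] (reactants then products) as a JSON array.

Coefficients: [5, 4, 5, 2]

Z: 5·4 = 20 | 4·4+5·0+2·2 = 20
M: 5·2 = 10 | 4·0+5·0+2·5 = 10
L: 5·3 = 15 | 4·2+5·1+2·1 = 15
Y: 5·6 = 30 | 4·0+5·6+2·0 = 30
A: 5·2 = 10 | 4·0+5·0+2·5 = 10
gcd(5,4,5,2) = 1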